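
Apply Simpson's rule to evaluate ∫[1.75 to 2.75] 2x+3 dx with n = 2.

f(x) = 2x+3
a = 1.75, b = 2.75, n = 2
h = (b - a)/n = 0.500000

Simpson's rule: (h/3)[f(x₀) + 4f(x₁) + 2f(x₂) + ... + f(xₙ)]

x_0 = 1.7500, f(x_0) = 6.500000, coefficient = 1
x_1 = 2.2500, f(x_1) = 7.500000, coefficient = 4
x_2 = 2.7500, f(x_2) = 8.500000, coefficient = 1

I ≈ (0.500000/3) × 45.000000 = 7.500000
Exact value: 7.500000
Error: 0.000000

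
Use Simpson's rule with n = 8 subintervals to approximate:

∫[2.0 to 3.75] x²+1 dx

f(x) = x²+1
a = 2.0, b = 3.75, n = 8
h = (b - a)/n = 0.218750

Simpson's rule: (h/3)[f(x₀) + 4f(x₁) + 2f(x₂) + ... + f(xₙ)]

x_0 = 2.0000, f(x_0) = 5.000000, coefficient = 1
x_1 = 2.2188, f(x_1) = 5.922852, coefficient = 4
x_2 = 2.4375, f(x_2) = 6.941406, coefficient = 2
x_3 = 2.6562, f(x_3) = 8.055664, coefficient = 4
x_4 = 2.8750, f(x_4) = 9.265625, coefficient = 2
x_5 = 3.0938, f(x_5) = 10.571289, coefficient = 4
x_6 = 3.3125, f(x_6) = 11.972656, coefficient = 2
x_7 = 3.5312, f(x_7) = 13.469727, coefficient = 4
x_8 = 3.7500, f(x_8) = 15.062500, coefficient = 1

I ≈ (0.218750/3) × 228.500000 = 16.661458
Exact value: 16.661458
Error: 0.000000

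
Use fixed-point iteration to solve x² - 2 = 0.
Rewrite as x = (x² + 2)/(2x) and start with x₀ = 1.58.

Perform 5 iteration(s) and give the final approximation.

Equation: x² - 2 = 0
Fixed-point form: x = (x² + 2)/(2x)
x₀ = 1.58

x_1 = g(1.580000) = 1.422911
x_2 = g(1.422911) = 1.414240
x_3 = g(1.414240) = 1.414214
x_4 = g(1.414214) = 1.414214
x_5 = g(1.414214) = 1.414214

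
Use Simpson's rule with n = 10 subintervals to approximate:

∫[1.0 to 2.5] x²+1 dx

f(x) = x²+1
a = 1.0, b = 2.5, n = 10
h = (b - a)/n = 0.150000

Simpson's rule: (h/3)[f(x₀) + 4f(x₁) + 2f(x₂) + ... + f(xₙ)]

x_0 = 1.0000, f(x_0) = 2.000000, coefficient = 1
x_1 = 1.1500, f(x_1) = 2.322500, coefficient = 4
x_2 = 1.3000, f(x_2) = 2.690000, coefficient = 2
x_3 = 1.4500, f(x_3) = 3.102500, coefficient = 4
x_4 = 1.6000, f(x_4) = 3.560000, coefficient = 2
x_5 = 1.7500, f(x_5) = 4.062500, coefficient = 4
x_6 = 1.9000, f(x_6) = 4.610000, coefficient = 2
x_7 = 2.0500, f(x_7) = 5.202500, coefficient = 4
x_8 = 2.2000, f(x_8) = 5.840000, coefficient = 2
x_9 = 2.3500, f(x_9) = 6.522500, coefficient = 4
x_10 = 2.5000, f(x_10) = 7.250000, coefficient = 1

I ≈ (0.150000/3) × 127.500000 = 6.375000
Exact value: 6.375000
Error: 0.000000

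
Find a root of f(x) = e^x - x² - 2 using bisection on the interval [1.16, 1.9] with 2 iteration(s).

f(x) = e^x - x² - 2
Initial interval: [1.16, 1.9]

Iteration 1:
  c_1 = (1.160000 + 1.900000)/2 = 1.530000
  f(c_1) = f(1.530000) = 0.277277
  f(a) × f(c) < 0, new interval: [1.160000, 1.530000]
Iteration 2:
  c_2 = (1.160000 + 1.530000)/2 = 1.345000
  f(c_2) = f(1.345000) = 0.029162
  f(a) × f(c) < 0, new interval: [1.160000, 1.345000]

After 2 iteration(s), the approximation is c_2 = 1.345000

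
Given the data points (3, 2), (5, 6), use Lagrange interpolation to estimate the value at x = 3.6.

Lagrange interpolation formula:
P(x) = Σ yᵢ × Lᵢ(x)
where Lᵢ(x) = Π_{j≠i} (x - xⱼ)/(xᵢ - xⱼ)

L_0(3.6) = (3.6 - 5)/(3 - 5) = 0.700000
L_1(3.6) = (3.6 - 3)/(5 - 3) = 0.300000

P(3.6) = 2×L_0(3.6) + 6×L_1(3.6)
P(3.6) = 3.200000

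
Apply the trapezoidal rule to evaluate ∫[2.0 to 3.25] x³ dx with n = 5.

f(x) = x³
a = 2.0, b = 3.25, n = 5
h = (b - a)/n = 0.250000

Trapezoidal rule: (h/2)[f(x₀) + 2f(x₁) + 2f(x₂) + ... + f(xₙ)]

x_0 = 2.0000, f(x_0) = 8.000000, coefficient = 1
x_1 = 2.2500, f(x_1) = 11.390625, coefficient = 2
x_2 = 2.5000, f(x_2) = 15.625000, coefficient = 2
x_3 = 2.7500, f(x_3) = 20.796875, coefficient = 2
x_4 = 3.0000, f(x_4) = 27.000000, coefficient = 2
x_5 = 3.2500, f(x_5) = 34.328125, coefficient = 1

I ≈ (0.250000/2) × 191.953125 = 23.994141
Exact value: 23.891602
Error: 0.102539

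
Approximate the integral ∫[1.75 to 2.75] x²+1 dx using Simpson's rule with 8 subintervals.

f(x) = x²+1
a = 1.75, b = 2.75, n = 8
h = (b - a)/n = 0.125000

Simpson's rule: (h/3)[f(x₀) + 4f(x₁) + 2f(x₂) + ... + f(xₙ)]

x_0 = 1.7500, f(x_0) = 4.062500, coefficient = 1
x_1 = 1.8750, f(x_1) = 4.515625, coefficient = 4
x_2 = 2.0000, f(x_2) = 5.000000, coefficient = 2
x_3 = 2.1250, f(x_3) = 5.515625, coefficient = 4
x_4 = 2.2500, f(x_4) = 6.062500, coefficient = 2
x_5 = 2.3750, f(x_5) = 6.640625, coefficient = 4
x_6 = 2.5000, f(x_6) = 7.250000, coefficient = 2
x_7 = 2.6250, f(x_7) = 7.890625, coefficient = 4
x_8 = 2.7500, f(x_8) = 8.562500, coefficient = 1

I ≈ (0.125000/3) × 147.500000 = 6.145833
Exact value: 6.145833
Error: 0.000000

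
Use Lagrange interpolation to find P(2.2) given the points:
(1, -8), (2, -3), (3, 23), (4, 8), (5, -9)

Lagrange interpolation formula:
P(x) = Σ yᵢ × Lᵢ(x)
where Lᵢ(x) = Π_{j≠i} (x - xⱼ)/(xᵢ - xⱼ)

L_0(2.2) = (2.2 - 2)/(1 - 2) × (2.2 - 3)/(1 - 3) × (2.2 - 4)/(1 - 4) × (2.2 - 5)/(1 - 5) = -0.033600
L_1(2.2) = (2.2 - 1)/(2 - 1) × (2.2 - 3)/(2 - 3) × (2.2 - 4)/(2 - 4) × (2.2 - 5)/(2 - 5) = 0.806400
L_2(2.2) = (2.2 - 1)/(3 - 1) × (2.2 - 2)/(3 - 2) × (2.2 - 4)/(3 - 4) × (2.2 - 5)/(3 - 5) = 0.302400
L_3(2.2) = (2.2 - 1)/(4 - 1) × (2.2 - 2)/(4 - 2) × (2.2 - 3)/(4 - 3) × (2.2 - 5)/(4 - 5) = -0.089600
L_4(2.2) = (2.2 - 1)/(5 - 1) × (2.2 - 2)/(5 - 2) × (2.2 - 3)/(5 - 3) × (2.2 - 4)/(5 - 4) = 0.014400

P(2.2) = (-8)×L_0(2.2) + (-3)×L_1(2.2) + 23×L_2(2.2) + 8×L_3(2.2) + (-9)×L_4(2.2)
P(2.2) = 3.958400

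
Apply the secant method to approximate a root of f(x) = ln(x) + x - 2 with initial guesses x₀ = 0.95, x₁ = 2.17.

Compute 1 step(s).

f(x) = ln(x) + x - 2
x₀ = 0.95, x₁ = 2.17

Secant formula: x_{n+1} = x_n - f(x_n)(x_n - x_{n-1})/(f(x_n) - f(x_{n-1}))

Iteration 1:
  f(0.950000) = -1.101293
  f(2.170000) = 0.944727
  x_2 = 2.170000 - 0.944727×(2.170000 - 0.950000)/(0.944727 - (-1.101293))
       = 1.606679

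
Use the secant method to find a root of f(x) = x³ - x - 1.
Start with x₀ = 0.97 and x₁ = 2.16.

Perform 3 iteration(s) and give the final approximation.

f(x) = x³ - x - 1
x₀ = 0.97, x₁ = 2.16

Secant formula: x_{n+1} = x_n - f(x_n)(x_n - x_{n-1})/(f(x_n) - f(x_{n-1}))

Iteration 1:
  f(0.970000) = -1.057327
  f(2.160000) = 6.917696
  x_2 = 2.160000 - 6.917696×(2.160000 - 0.970000)/(6.917696 - (-1.057327))
       = 1.127770
Iteration 2:
  f(2.160000) = 6.917696
  f(1.127770) = -0.693399
  x_3 = 1.127770 - (-0.693399)×(1.127770 - 2.160000)/(-0.693399 - 6.917696)
       = 1.221810
Iteration 3:
  f(1.127770) = -0.693399
  f(1.221810) = -0.397868
  x_4 = 1.221810 - (-0.397868)×(1.221810 - 1.127770)/(-0.397868 - (-0.693399))
       = 1.348415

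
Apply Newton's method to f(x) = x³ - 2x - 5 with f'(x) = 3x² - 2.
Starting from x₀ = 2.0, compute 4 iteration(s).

f(x) = x³ - 2x - 5
f'(x) = 3x² - 2
x₀ = 2.0

Newton-Raphson formula: x_{n+1} = x_n - f(x_n)/f'(x_n)

Iteration 1:
  f(2.000000) = -1.000000
  f'(2.000000) = 10.000000
  x_1 = 2.000000 - (-1.000000)/10.000000 = 2.100000
Iteration 2:
  f(2.100000) = 0.061000
  f'(2.100000) = 11.230000
  x_2 = 2.100000 - 0.061000/11.230000 = 2.094568
Iteration 3:
  f(2.094568) = 0.000186
  f'(2.094568) = 11.161647
  x_3 = 2.094568 - 0.000186/11.161647 = 2.094551
Iteration 4:
  f(2.094551) = 0.000000
  f'(2.094551) = 11.161438
  x_4 = 2.094551 - 0.000000/11.161438 = 2.094551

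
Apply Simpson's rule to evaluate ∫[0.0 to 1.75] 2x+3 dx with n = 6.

f(x) = 2x+3
a = 0.0, b = 1.75, n = 6
h = (b - a)/n = 0.291667

Simpson's rule: (h/3)[f(x₀) + 4f(x₁) + 2f(x₂) + ... + f(xₙ)]

x_0 = 0.0000, f(x_0) = 3.000000, coefficient = 1
x_1 = 0.2917, f(x_1) = 3.583333, coefficient = 4
x_2 = 0.5833, f(x_2) = 4.166667, coefficient = 2
x_3 = 0.8750, f(x_3) = 4.750000, coefficient = 4
x_4 = 1.1667, f(x_4) = 5.333333, coefficient = 2
x_5 = 1.4583, f(x_5) = 5.916667, coefficient = 4
x_6 = 1.7500, f(x_6) = 6.500000, coefficient = 1

I ≈ (0.291667/3) × 85.500000 = 8.312500
Exact value: 8.312500
Error: 0.000000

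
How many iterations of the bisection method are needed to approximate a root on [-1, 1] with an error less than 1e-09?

We need (b-a)/2^n ≤ 1e-09
(1 - (-1))/2^n ≤ 1e-09
2/2^n ≤ 1e-09
2^n ≥ 2000000000
n ≥ log₂(2000000000) = 30.90
n ≥ 31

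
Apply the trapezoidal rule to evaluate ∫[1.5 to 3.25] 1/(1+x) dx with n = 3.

f(x) = 1/(1+x)
a = 1.5, b = 3.25, n = 3
h = (b - a)/n = 0.583333

Trapezoidal rule: (h/2)[f(x₀) + 2f(x₁) + 2f(x₂) + ... + f(xₙ)]

x_0 = 1.5000, f(x_0) = 0.400000, coefficient = 1
x_1 = 2.0833, f(x_1) = 0.324324, coefficient = 2
x_2 = 2.6667, f(x_2) = 0.272727, coefficient = 2
x_3 = 3.2500, f(x_3) = 0.235294, coefficient = 1

I ≈ (0.583333/2) × 1.829397 = 0.533574
Exact value: 0.530628
Error: 0.002946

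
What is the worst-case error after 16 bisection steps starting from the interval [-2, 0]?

Bisection error bound: |error| ≤ (b-a)/2^n
|error| ≤ (0 - (-2))/2^16 = 2/2^16
|error| ≤ 0.0000305176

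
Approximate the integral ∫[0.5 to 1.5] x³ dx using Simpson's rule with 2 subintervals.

f(x) = x³
a = 0.5, b = 1.5, n = 2
h = (b - a)/n = 0.500000

Simpson's rule: (h/3)[f(x₀) + 4f(x₁) + 2f(x₂) + ... + f(xₙ)]

x_0 = 0.5000, f(x_0) = 0.125000, coefficient = 1
x_1 = 1.0000, f(x_1) = 1.000000, coefficient = 4
x_2 = 1.5000, f(x_2) = 3.375000, coefficient = 1

I ≈ (0.500000/3) × 7.500000 = 1.250000
Exact value: 1.250000
Error: 0.000000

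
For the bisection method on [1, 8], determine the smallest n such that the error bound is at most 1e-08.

We need (b-a)/2^n ≤ 1e-08
(8 - 1)/2^n ≤ 1e-08
7/2^n ≤ 1e-08
2^n ≥ 700000000
n ≥ log₂(700000000) = 29.38
n ≥ 30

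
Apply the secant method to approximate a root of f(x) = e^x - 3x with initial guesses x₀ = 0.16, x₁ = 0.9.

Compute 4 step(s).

f(x) = e^x - 3x
x₀ = 0.16, x₁ = 0.9

Secant formula: x_{n+1} = x_n - f(x_n)(x_n - x_{n-1})/(f(x_n) - f(x_{n-1}))

Iteration 1:
  f(0.160000) = 0.693511
  f(0.900000) = -0.240397
  x_2 = 0.900000 - (-0.240397)×(0.900000 - 0.160000)/(-0.240397 - 0.693511)
       = 0.709517
Iteration 2:
  f(0.900000) = -0.240397
  f(0.709517) = -0.095542
  x_3 = 0.709517 - (-0.095542)×(0.709517 - 0.900000)/(-0.095542 - (-0.240397))
       = 0.583880
Iteration 3:
  f(0.709517) = -0.095542
  f(0.583880) = 0.041341
  x_4 = 0.583880 - 0.041341×(0.583880 - 0.709517)/(0.041341 - (-0.095542))
       = 0.621825
Iteration 4:
  f(0.583880) = 0.041341
  f(0.621825) = -0.003151
  x_5 = 0.621825 - (-0.003151)×(0.621825 - 0.583880)/(-0.003151 - 0.041341)
       = 0.619137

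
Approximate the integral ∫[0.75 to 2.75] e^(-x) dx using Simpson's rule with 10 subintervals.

f(x) = e^(-x)
a = 0.75, b = 2.75, n = 10
h = (b - a)/n = 0.200000

Simpson's rule: (h/3)[f(x₀) + 4f(x₁) + 2f(x₂) + ... + f(xₙ)]

x_0 = 0.7500, f(x_0) = 0.472367, coefficient = 1
x_1 = 0.9500, f(x_1) = 0.386741, coefficient = 4
x_2 = 1.1500, f(x_2) = 0.316637, coefficient = 2
x_3 = 1.3500, f(x_3) = 0.259240, coefficient = 4
x_4 = 1.5500, f(x_4) = 0.212248, coefficient = 2
x_5 = 1.7500, f(x_5) = 0.173774, coefficient = 4
x_6 = 1.9500, f(x_6) = 0.142274, coefficient = 2
x_7 = 2.1500, f(x_7) = 0.116484, coefficient = 4
x_8 = 2.3500, f(x_8) = 0.095369, coefficient = 2
x_9 = 2.5500, f(x_9) = 0.078082, coefficient = 4
x_10 = 2.7500, f(x_10) = 0.063928, coefficient = 1

I ≈ (0.200000/3) × 6.126635 = 0.408442
Exact value: 0.408439
Error: 0.000004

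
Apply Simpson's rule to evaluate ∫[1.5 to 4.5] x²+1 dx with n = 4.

f(x) = x²+1
a = 1.5, b = 4.5, n = 4
h = (b - a)/n = 0.750000

Simpson's rule: (h/3)[f(x₀) + 4f(x₁) + 2f(x₂) + ... + f(xₙ)]

x_0 = 1.5000, f(x_0) = 3.250000, coefficient = 1
x_1 = 2.2500, f(x_1) = 6.062500, coefficient = 4
x_2 = 3.0000, f(x_2) = 10.000000, coefficient = 2
x_3 = 3.7500, f(x_3) = 15.062500, coefficient = 4
x_4 = 4.5000, f(x_4) = 21.250000, coefficient = 1

I ≈ (0.750000/3) × 129.000000 = 32.250000
Exact value: 32.250000
Error: 0.000000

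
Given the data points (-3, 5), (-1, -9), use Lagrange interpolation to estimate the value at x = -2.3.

Lagrange interpolation formula:
P(x) = Σ yᵢ × Lᵢ(x)
where Lᵢ(x) = Π_{j≠i} (x - xⱼ)/(xᵢ - xⱼ)

L_0(-2.3) = (-2.3 - (-1))/(-3 - (-1)) = 0.650000
L_1(-2.3) = (-2.3 - (-3))/(-1 - (-3)) = 0.350000

P(-2.3) = 5×L_0(-2.3) + (-9)×L_1(-2.3)
P(-2.3) = 0.100000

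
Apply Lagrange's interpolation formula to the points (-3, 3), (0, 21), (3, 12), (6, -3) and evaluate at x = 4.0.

Lagrange interpolation formula:
P(x) = Σ yᵢ × Lᵢ(x)
where Lᵢ(x) = Π_{j≠i} (x - xⱼ)/(xᵢ - xⱼ)

L_0(4.0) = (4.0 - 0)/(-3 - 0) × (4.0 - 3)/(-3 - 3) × (4.0 - 6)/(-3 - 6) = 0.049383
L_1(4.0) = (4.0 - (-3))/(0 - (-3)) × (4.0 - 3)/(0 - 3) × (4.0 - 6)/(0 - 6) = -0.259259
L_2(4.0) = (4.0 - (-3))/(3 - (-3)) × (4.0 - 0)/(3 - 0) × (4.0 - 6)/(3 - 6) = 1.037037
L_3(4.0) = (4.0 - (-3))/(6 - (-3)) × (4.0 - 0)/(6 - 0) × (4.0 - 3)/(6 - 3) = 0.172840

P(4.0) = 3×L_0(4.0) + 21×L_1(4.0) + 12×L_2(4.0) + (-3)×L_3(4.0)
P(4.0) = 6.629630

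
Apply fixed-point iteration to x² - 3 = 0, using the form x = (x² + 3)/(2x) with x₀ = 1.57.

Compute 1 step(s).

Equation: x² - 3 = 0
Fixed-point form: x = (x² + 3)/(2x)
x₀ = 1.57

x_1 = g(1.570000) = 1.740414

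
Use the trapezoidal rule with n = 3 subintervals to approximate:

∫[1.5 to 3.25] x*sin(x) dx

f(x) = x*sin(x)
a = 1.5, b = 3.25, n = 3
h = (b - a)/n = 0.583333

Trapezoidal rule: (h/2)[f(x₀) + 2f(x₁) + 2f(x₂) + ... + f(xₙ)]

x_0 = 1.5000, f(x_0) = 1.496242, coefficient = 1
x_1 = 2.0833, f(x_1) = 1.815632, coefficient = 2
x_2 = 2.6667, f(x_2) = 1.219394, coefficient = 2
x_3 = 3.2500, f(x_3) = -0.351634, coefficient = 1

I ≈ (0.583333/2) × 7.214659 = 2.104276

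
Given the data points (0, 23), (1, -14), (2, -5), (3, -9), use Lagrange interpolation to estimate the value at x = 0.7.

Lagrange interpolation formula:
P(x) = Σ yᵢ × Lᵢ(x)
where Lᵢ(x) = Π_{j≠i} (x - xⱼ)/(xᵢ - xⱼ)

L_0(0.7) = (0.7 - 1)/(0 - 1) × (0.7 - 2)/(0 - 2) × (0.7 - 3)/(0 - 3) = 0.149500
L_1(0.7) = (0.7 - 0)/(1 - 0) × (0.7 - 2)/(1 - 2) × (0.7 - 3)/(1 - 3) = 1.046500
L_2(0.7) = (0.7 - 0)/(2 - 0) × (0.7 - 1)/(2 - 1) × (0.7 - 3)/(2 - 3) = -0.241500
L_3(0.7) = (0.7 - 0)/(3 - 0) × (0.7 - 1)/(3 - 1) × (0.7 - 2)/(3 - 2) = 0.045500

P(0.7) = 23×L_0(0.7) + (-14)×L_1(0.7) + (-5)×L_2(0.7) + (-9)×L_3(0.7)
P(0.7) = -10.414500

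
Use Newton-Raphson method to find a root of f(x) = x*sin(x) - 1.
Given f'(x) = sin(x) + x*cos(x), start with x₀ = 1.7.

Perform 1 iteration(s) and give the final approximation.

f(x) = x*sin(x) - 1
f'(x) = sin(x) + x*cos(x)
x₀ = 1.7

Newton-Raphson formula: x_{n+1} = x_n - f(x_n)/f'(x_n)

Iteration 1:
  f(1.700000) = 0.685830
  f'(1.700000) = 0.772629
  x_1 = 1.700000 - 0.685830/0.772629 = 0.812342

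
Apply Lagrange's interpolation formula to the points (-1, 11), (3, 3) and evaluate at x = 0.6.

Lagrange interpolation formula:
P(x) = Σ yᵢ × Lᵢ(x)
where Lᵢ(x) = Π_{j≠i} (x - xⱼ)/(xᵢ - xⱼ)

L_0(0.6) = (0.6 - 3)/(-1 - 3) = 0.600000
L_1(0.6) = (0.6 - (-1))/(3 - (-1)) = 0.400000

P(0.6) = 11×L_0(0.6) + 3×L_1(0.6)
P(0.6) = 7.800000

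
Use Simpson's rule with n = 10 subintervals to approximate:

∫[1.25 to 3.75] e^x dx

f(x) = e^x
a = 1.25, b = 3.75, n = 10
h = (b - a)/n = 0.250000

Simpson's rule: (h/3)[f(x₀) + 4f(x₁) + 2f(x₂) + ... + f(xₙ)]

x_0 = 1.2500, f(x_0) = 3.490343, coefficient = 1
x_1 = 1.5000, f(x_1) = 4.481689, coefficient = 4
x_2 = 1.7500, f(x_2) = 5.754603, coefficient = 2
x_3 = 2.0000, f(x_3) = 7.389056, coefficient = 4
x_4 = 2.2500, f(x_4) = 9.487736, coefficient = 2
x_5 = 2.5000, f(x_5) = 12.182494, coefficient = 4
x_6 = 2.7500, f(x_6) = 15.642632, coefficient = 2
x_7 = 3.0000, f(x_7) = 20.085537, coefficient = 4
x_8 = 3.2500, f(x_8) = 25.790340, coefficient = 2
x_9 = 3.5000, f(x_9) = 33.115452, coefficient = 4
x_10 = 3.7500, f(x_10) = 42.521082, coefficient = 1

I ≈ (0.250000/3) × 468.378958 = 39.031580
Exact value: 39.030739
Error: 0.000841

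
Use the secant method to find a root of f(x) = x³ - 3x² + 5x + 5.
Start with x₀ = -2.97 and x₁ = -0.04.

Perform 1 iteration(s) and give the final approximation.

f(x) = x³ - 3x² + 5x + 5
x₀ = -2.97, x₁ = -0.04

Secant formula: x_{n+1} = x_n - f(x_n)(x_n - x_{n-1})/(f(x_n) - f(x_{n-1}))

Iteration 1:
  f(-2.970000) = -62.510773
  f(-0.040000) = 4.795136
  x_2 = -0.040000 - 4.795136×(-0.040000 - (-2.970000))/(4.795136 - (-62.510773))
       = -0.248745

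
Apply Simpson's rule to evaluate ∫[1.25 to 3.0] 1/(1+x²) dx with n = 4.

f(x) = 1/(1+x²)
a = 1.25, b = 3.0, n = 4
h = (b - a)/n = 0.437500

Simpson's rule: (h/3)[f(x₀) + 4f(x₁) + 2f(x₂) + ... + f(xₙ)]

x_0 = 1.2500, f(x_0) = 0.390244, coefficient = 1
x_1 = 1.6875, f(x_1) = 0.259898, coefficient = 4
x_2 = 2.1250, f(x_2) = 0.181303, coefficient = 2
x_3 = 2.5625, f(x_3) = 0.132163, coefficient = 4
x_4 = 3.0000, f(x_4) = 0.100000, coefficient = 1

I ≈ (0.437500/3) × 2.421097 = 0.353077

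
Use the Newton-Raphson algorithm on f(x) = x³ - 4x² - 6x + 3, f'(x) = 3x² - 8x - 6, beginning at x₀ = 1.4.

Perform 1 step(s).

f(x) = x³ - 4x² - 6x + 3
f'(x) = 3x² - 8x - 6
x₀ = 1.4

Newton-Raphson formula: x_{n+1} = x_n - f(x_n)/f'(x_n)

Iteration 1:
  f(1.400000) = -10.496000
  f'(1.400000) = -11.320000
  x_1 = 1.400000 - (-10.496000)/(-11.320000) = 0.472792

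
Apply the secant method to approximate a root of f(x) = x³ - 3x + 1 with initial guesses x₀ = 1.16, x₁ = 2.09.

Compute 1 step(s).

f(x) = x³ - 3x + 1
x₀ = 1.16, x₁ = 2.09

Secant formula: x_{n+1} = x_n - f(x_n)(x_n - x_{n-1})/(f(x_n) - f(x_{n-1}))

Iteration 1:
  f(1.160000) = -0.919104
  f(2.090000) = 3.859329
  x_2 = 2.090000 - 3.859329×(2.090000 - 1.160000)/(3.859329 - (-0.919104))
       = 1.338880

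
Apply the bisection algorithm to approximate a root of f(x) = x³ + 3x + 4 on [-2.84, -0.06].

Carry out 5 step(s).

f(x) = x³ + 3x + 4
Initial interval: [-2.84, -0.06]

Iteration 1:
  c_1 = (-2.840000 + (-0.060000))/2 = -1.450000
  f(c_1) = f(-1.450000) = -3.398625
  f(a) × f(c) ≥ 0, new interval: [-1.450000, -0.060000]
Iteration 2:
  c_2 = (-1.450000 + (-0.060000))/2 = -0.755000
  f(c_2) = f(-0.755000) = 1.304631
  f(a) × f(c) < 0, new interval: [-1.450000, -0.755000]
Iteration 3:
  c_3 = (-1.450000 + (-0.755000))/2 = -1.102500
  f(c_3) = f(-1.102500) = -0.647596
  f(a) × f(c) ≥ 0, new interval: [-1.102500, -0.755000]
Iteration 4:
  c_4 = (-1.102500 + (-0.755000))/2 = -0.928750
  f(c_4) = f(-0.928750) = 0.412632
  f(a) × f(c) < 0, new interval: [-1.102500, -0.928750]
Iteration 5:
  c_5 = (-1.102500 + (-0.928750))/2 = -1.015625
  f(c_5) = f(-1.015625) = -0.094486
  f(a) × f(c) ≥ 0, new interval: [-1.015625, -0.928750]

After 5 iteration(s), the approximation is c_5 = -1.015625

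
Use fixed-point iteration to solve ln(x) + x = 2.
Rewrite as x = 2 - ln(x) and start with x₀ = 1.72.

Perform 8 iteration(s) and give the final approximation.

Equation: ln(x) + x = 2
Fixed-point form: x = 2 - ln(x)
x₀ = 1.72

x_1 = g(1.720000) = 1.457676
x_2 = g(1.457676) = 1.623157
x_3 = g(1.623157) = 1.515627
x_4 = g(1.515627) = 1.584171
x_5 = g(1.584171) = 1.539939
x_6 = g(1.539939) = 1.568257
x_7 = g(1.568257) = 1.550035
x_8 = g(1.550035) = 1.561722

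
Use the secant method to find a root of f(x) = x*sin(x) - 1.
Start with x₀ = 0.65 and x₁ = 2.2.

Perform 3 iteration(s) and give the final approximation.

f(x) = x*sin(x) - 1
x₀ = 0.65, x₁ = 2.2

Secant formula: x_{n+1} = x_n - f(x_n)(x_n - x_{n-1})/(f(x_n) - f(x_{n-1}))

Iteration 1:
  f(0.650000) = -0.606629
  f(2.200000) = 0.778692
  x_2 = 2.200000 - 0.778692×(2.200000 - 0.650000)/(0.778692 - (-0.606629))
       = 1.328741
Iteration 2:
  f(2.200000) = 0.778692
  f(1.328741) = 0.290005
  x_3 = 1.328741 - 0.290005×(1.328741 - 2.200000)/(0.290005 - 0.778692)
       = 0.811704
Iteration 3:
  f(1.328741) = 0.290005
  f(0.811704) = -0.411141
  x_4 = 0.811704 - (-0.411141)×(0.811704 - 1.328741)/(-0.411141 - 0.290005)
       = 1.114886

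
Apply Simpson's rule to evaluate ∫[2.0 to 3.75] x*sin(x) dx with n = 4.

f(x) = x*sin(x)
a = 2.0, b = 3.75, n = 4
h = (b - a)/n = 0.437500

Simpson's rule: (h/3)[f(x₀) + 4f(x₁) + 2f(x₂) + ... + f(xₙ)]

x_0 = 2.0000, f(x_0) = 1.818595, coefficient = 1
x_1 = 2.4375, f(x_1) = 1.577897, coefficient = 4
x_2 = 2.8750, f(x_2) = 0.757407, coefficient = 2
x_3 = 3.3125, f(x_3) = -0.563379, coefficient = 4
x_4 = 3.7500, f(x_4) = -2.143355, coefficient = 1

I ≈ (0.437500/3) × 5.248130 = 0.765352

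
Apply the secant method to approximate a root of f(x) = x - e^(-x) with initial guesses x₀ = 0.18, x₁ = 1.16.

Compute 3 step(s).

f(x) = x - e^(-x)
x₀ = 0.18, x₁ = 1.16

Secant formula: x_{n+1} = x_n - f(x_n)(x_n - x_{n-1})/(f(x_n) - f(x_{n-1}))

Iteration 1:
  f(0.180000) = -0.655270
  f(1.160000) = 0.846514
  x_2 = 1.160000 - 0.846514×(1.160000 - 0.180000)/(0.846514 - (-0.655270))
       = 0.607601
Iteration 2:
  f(1.160000) = 0.846514
  f(0.607601) = 0.062946
  x_3 = 0.607601 - 0.062946×(0.607601 - 1.160000)/(0.062946 - 0.846514)
       = 0.563226
Iteration 3:
  f(0.607601) = 0.062946
  f(0.563226) = -0.006143
  x_4 = 0.563226 - (-0.006143)×(0.563226 - 0.607601)/(-0.006143 - 0.062946)
       = 0.567172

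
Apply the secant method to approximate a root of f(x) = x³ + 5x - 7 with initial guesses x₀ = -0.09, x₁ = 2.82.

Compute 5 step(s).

f(x) = x³ + 5x - 7
x₀ = -0.09, x₁ = 2.82

Secant formula: x_{n+1} = x_n - f(x_n)(x_n - x_{n-1})/(f(x_n) - f(x_{n-1}))

Iteration 1:
  f(-0.090000) = -7.450729
  f(2.820000) = 29.525768
  x_2 = 2.820000 - 29.525768×(2.820000 - (-0.090000))/(29.525768 - (-7.450729))
       = 0.496362
Iteration 2:
  f(2.820000) = 29.525768
  f(0.496362) = -4.395897
  x_3 = 0.496362 - (-4.395897)×(0.496362 - 2.820000)/(-4.395897 - 29.525768)
       = 0.797482
Iteration 3:
  f(0.496362) = -4.395897
  f(0.797482) = -2.505412
  x_4 = 0.797482 - (-2.505412)×(0.797482 - 0.496362)/(-2.505412 - (-4.395897))
       = 1.196547
Iteration 4:
  f(0.797482) = -2.505412
  f(1.196547) = 0.695865
  x_5 = 1.196547 - 0.695865×(1.196547 - 0.797482)/(0.695865 - (-2.505412))
       = 1.109802
Iteration 5:
  f(1.196547) = 0.695865
  f(1.109802) = -0.084090
  x_6 = 1.109802 - (-0.084090)×(1.109802 - 1.196547)/(-0.084090 - 0.695865)
       = 1.119154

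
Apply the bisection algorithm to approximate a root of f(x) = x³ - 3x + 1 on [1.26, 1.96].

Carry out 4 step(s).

f(x) = x³ - 3x + 1
Initial interval: [1.26, 1.96]

Iteration 1:
  c_1 = (1.260000 + 1.960000)/2 = 1.610000
  f(c_1) = f(1.610000) = 0.343281
  f(a) × f(c) < 0, new interval: [1.260000, 1.610000]
Iteration 2:
  c_2 = (1.260000 + 1.610000)/2 = 1.435000
  f(c_2) = f(1.435000) = -0.350012
  f(a) × f(c) ≥ 0, new interval: [1.435000, 1.610000]
Iteration 3:
  c_3 = (1.435000 + 1.610000)/2 = 1.522500
  f(c_3) = f(1.522500) = -0.038335
  f(a) × f(c) ≥ 0, new interval: [1.522500, 1.610000]
Iteration 4:
  c_4 = (1.522500 + 1.610000)/2 = 1.566250
  f(c_4) = f(1.566250) = 0.143479
  f(a) × f(c) < 0, new interval: [1.522500, 1.566250]

After 4 iteration(s), the approximation is c_4 = 1.566250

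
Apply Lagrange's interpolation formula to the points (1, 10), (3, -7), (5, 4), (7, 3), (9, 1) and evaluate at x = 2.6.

Lagrange interpolation formula:
P(x) = Σ yᵢ × Lᵢ(x)
where Lᵢ(x) = Π_{j≠i} (x - xⱼ)/(xᵢ - xⱼ)

L_0(2.6) = (2.6 - 3)/(1 - 3) × (2.6 - 5)/(1 - 5) × (2.6 - 7)/(1 - 7) × (2.6 - 9)/(1 - 9) = 0.070400
L_1(2.6) = (2.6 - 1)/(3 - 1) × (2.6 - 5)/(3 - 5) × (2.6 - 7)/(3 - 7) × (2.6 - 9)/(3 - 9) = 1.126400
L_2(2.6) = (2.6 - 1)/(5 - 1) × (2.6 - 3)/(5 - 3) × (2.6 - 7)/(5 - 7) × (2.6 - 9)/(5 - 9) = -0.281600
L_3(2.6) = (2.6 - 1)/(7 - 1) × (2.6 - 3)/(7 - 3) × (2.6 - 5)/(7 - 5) × (2.6 - 9)/(7 - 9) = 0.102400
L_4(2.6) = (2.6 - 1)/(9 - 1) × (2.6 - 3)/(9 - 3) × (2.6 - 5)/(9 - 5) × (2.6 - 7)/(9 - 7) = -0.017600

P(2.6) = 10×L_0(2.6) + (-7)×L_1(2.6) + 4×L_2(2.6) + 3×L_3(2.6) + 1×L_4(2.6)
P(2.6) = -8.017600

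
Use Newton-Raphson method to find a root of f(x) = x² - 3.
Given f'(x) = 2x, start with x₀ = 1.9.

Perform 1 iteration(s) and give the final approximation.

f(x) = x² - 3
f'(x) = 2x
x₀ = 1.9

Newton-Raphson formula: x_{n+1} = x_n - f(x_n)/f'(x_n)

Iteration 1:
  f(1.900000) = 0.610000
  f'(1.900000) = 3.800000
  x_1 = 1.900000 - 0.610000/3.800000 = 1.739474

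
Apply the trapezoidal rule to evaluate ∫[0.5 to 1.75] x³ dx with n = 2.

f(x) = x³
a = 0.5, b = 1.75, n = 2
h = (b - a)/n = 0.625000

Trapezoidal rule: (h/2)[f(x₀) + 2f(x₁) + 2f(x₂) + ... + f(xₙ)]

x_0 = 0.5000, f(x_0) = 0.125000, coefficient = 1
x_1 = 1.1250, f(x_1) = 1.423828, coefficient = 2
x_2 = 1.7500, f(x_2) = 5.359375, coefficient = 1

I ≈ (0.625000/2) × 8.332031 = 2.603760
Exact value: 2.329102
Error: 0.274658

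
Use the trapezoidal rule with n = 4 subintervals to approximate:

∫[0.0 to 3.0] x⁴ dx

f(x) = x⁴
a = 0.0, b = 3.0, n = 4
h = (b - a)/n = 0.750000

Trapezoidal rule: (h/2)[f(x₀) + 2f(x₁) + 2f(x₂) + ... + f(xₙ)]

x_0 = 0.0000, f(x_0) = 0.000000, coefficient = 1
x_1 = 0.7500, f(x_1) = 0.316406, coefficient = 2
x_2 = 1.5000, f(x_2) = 5.062500, coefficient = 2
x_3 = 2.2500, f(x_3) = 25.628906, coefficient = 2
x_4 = 3.0000, f(x_4) = 81.000000, coefficient = 1

I ≈ (0.750000/2) × 143.015625 = 53.630859
Exact value: 48.600000
Error: 5.030859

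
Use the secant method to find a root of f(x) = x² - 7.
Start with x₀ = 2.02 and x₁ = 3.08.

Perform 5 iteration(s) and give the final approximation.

f(x) = x² - 7
x₀ = 2.02, x₁ = 3.08

Secant formula: x_{n+1} = x_n - f(x_n)(x_n - x_{n-1})/(f(x_n) - f(x_{n-1}))

Iteration 1:
  f(2.020000) = -2.919600
  f(3.080000) = 2.486400
  x_2 = 3.080000 - 2.486400×(3.080000 - 2.020000)/(2.486400 - (-2.919600))
       = 2.592471
Iteration 2:
  f(3.080000) = 2.486400
  f(2.592471) = -0.279096
  x_3 = 2.592471 - (-0.279096)×(2.592471 - 3.080000)/(-0.279096 - 2.486400)
       = 2.641672
Iteration 3:
  f(2.592471) = -0.279096
  f(2.641672) = -0.021567
  x_4 = 2.641672 - (-0.021567)×(2.641672 - 2.592471)/(-0.021567 - (-0.279096))
       = 2.645793
Iteration 4:
  f(2.641672) = -0.021567
  f(2.645793) = 0.000220
  x_5 = 2.645793 - 0.000220×(2.645793 - 2.641672)/(0.000220 - (-0.021567))
       = 2.645751
Iteration 5:
  f(2.645793) = 0.000220
  f(2.645751) = 0.000000
  x_6 = 2.645751 - 0.000000×(2.645751 - 2.645793)/(0.000000 - 0.000220)
       = 2.645751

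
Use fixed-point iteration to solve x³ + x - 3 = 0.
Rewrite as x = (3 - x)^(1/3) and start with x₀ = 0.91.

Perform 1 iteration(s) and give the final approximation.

Equation: x³ + x - 3 = 0
Fixed-point form: x = (3 - x)^(1/3)
x₀ = 0.91

x_1 = g(0.910000) = 1.278543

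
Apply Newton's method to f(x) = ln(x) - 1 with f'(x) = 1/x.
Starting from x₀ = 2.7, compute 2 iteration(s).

f(x) = ln(x) - 1
f'(x) = 1/x
x₀ = 2.7

Newton-Raphson formula: x_{n+1} = x_n - f(x_n)/f'(x_n)

Iteration 1:
  f(2.700000) = -0.006748
  f'(2.700000) = 0.370370
  x_1 = 2.700000 - (-0.006748)/0.370370 = 2.718220
Iteration 2:
  f(2.718220) = -0.000023
  f'(2.718220) = 0.367888
  x_2 = 2.718220 - (-0.000023)/0.367888 = 2.718282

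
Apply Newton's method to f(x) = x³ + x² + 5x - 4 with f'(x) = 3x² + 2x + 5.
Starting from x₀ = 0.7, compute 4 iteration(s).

f(x) = x³ + x² + 5x - 4
f'(x) = 3x² + 2x + 5
x₀ = 0.7

Newton-Raphson formula: x_{n+1} = x_n - f(x_n)/f'(x_n)

Iteration 1:
  f(0.700000) = 0.333000
  f'(0.700000) = 7.870000
  x_1 = 0.700000 - 0.333000/7.870000 = 0.657687
Iteration 2:
  f(0.657687) = 0.005474
  f'(0.657687) = 7.613033
  x_2 = 0.657687 - 0.005474/7.613033 = 0.656968
Iteration 3:
  f(0.656968) = 0.000002
  f'(0.656968) = 7.608759
  x_3 = 0.656968 - 0.000002/7.608759 = 0.656968
Iteration 4:
  f(0.656968) = 0.000000
  f'(0.656968) = 7.608758
  x_4 = 0.656968 - 0.000000/7.608758 = 0.656968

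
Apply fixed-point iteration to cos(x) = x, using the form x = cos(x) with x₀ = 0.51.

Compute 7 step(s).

Equation: cos(x) = x
Fixed-point form: x = cos(x)
x₀ = 0.51

x_1 = g(0.510000) = 0.872745
x_2 = g(0.872745) = 0.642726
x_3 = g(0.642726) = 0.800465
x_4 = g(0.800465) = 0.696373
x_5 = g(0.696373) = 0.767173
x_6 = g(0.767173) = 0.719875
x_7 = g(0.719875) = 0.751888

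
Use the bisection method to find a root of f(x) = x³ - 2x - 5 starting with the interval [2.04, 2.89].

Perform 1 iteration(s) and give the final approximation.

f(x) = x³ - 2x - 5
Initial interval: [2.04, 2.89]

Iteration 1:
  c_1 = (2.040000 + 2.890000)/2 = 2.465000
  f(c_1) = f(2.465000) = 5.047895
  f(a) × f(c) < 0, new interval: [2.040000, 2.465000]

After 1 iteration(s), the approximation is c_1 = 2.465000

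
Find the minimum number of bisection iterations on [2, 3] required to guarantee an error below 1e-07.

We need (b-a)/2^n ≤ 1e-07
(3 - 2)/2^n ≤ 1e-07
1/2^n ≤ 1e-07
2^n ≥ 10000000
n ≥ log₂(10000000) = 23.25
n ≥ 24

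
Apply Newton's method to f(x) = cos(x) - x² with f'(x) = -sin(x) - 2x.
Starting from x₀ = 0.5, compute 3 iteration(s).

f(x) = cos(x) - x²
f'(x) = -sin(x) - 2x
x₀ = 0.5

Newton-Raphson formula: x_{n+1} = x_n - f(x_n)/f'(x_n)

Iteration 1:
  f(0.500000) = 0.627583
  f'(0.500000) = -1.479426
  x_1 = 0.500000 - 0.627583/(-1.479426) = 0.924207
Iteration 2:
  f(0.924207) = -0.251691
  f'(0.924207) = -2.646557
  x_2 = 0.924207 - (-0.251691)/(-2.646557) = 0.829106
Iteration 3:
  f(0.829106) = -0.011881
  f'(0.829106) = -2.395539
  x_3 = 0.829106 - (-0.011881)/(-2.395539) = 0.824146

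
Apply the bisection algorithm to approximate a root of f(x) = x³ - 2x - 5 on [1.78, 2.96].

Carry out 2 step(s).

f(x) = x³ - 2x - 5
Initial interval: [1.78, 2.96]

Iteration 1:
  c_1 = (1.780000 + 2.960000)/2 = 2.370000
  f(c_1) = f(2.370000) = 3.572053
  f(a) × f(c) < 0, new interval: [1.780000, 2.370000]
Iteration 2:
  c_2 = (1.780000 + 2.370000)/2 = 2.075000
  f(c_2) = f(2.075000) = -0.215828
  f(a) × f(c) ≥ 0, new interval: [2.075000, 2.370000]

After 2 iteration(s), the approximation is c_2 = 2.075000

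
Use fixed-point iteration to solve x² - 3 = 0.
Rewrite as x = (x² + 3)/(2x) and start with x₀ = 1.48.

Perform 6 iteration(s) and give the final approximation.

Equation: x² - 3 = 0
Fixed-point form: x = (x² + 3)/(2x)
x₀ = 1.48

x_1 = g(1.480000) = 1.753514
x_2 = g(1.753514) = 1.732182
x_3 = g(1.732182) = 1.732051
x_4 = g(1.732051) = 1.732051
x_5 = g(1.732051) = 1.732051
x_6 = g(1.732051) = 1.732051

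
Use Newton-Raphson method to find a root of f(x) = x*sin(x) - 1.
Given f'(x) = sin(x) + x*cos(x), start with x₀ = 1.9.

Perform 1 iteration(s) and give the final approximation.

f(x) = x*sin(x) - 1
f'(x) = sin(x) + x*cos(x)
x₀ = 1.9

Newton-Raphson formula: x_{n+1} = x_n - f(x_n)/f'(x_n)

Iteration 1:
  f(1.900000) = 0.797970
  f'(1.900000) = 0.332050
  x_1 = 1.900000 - 0.797970/0.332050 = -0.503163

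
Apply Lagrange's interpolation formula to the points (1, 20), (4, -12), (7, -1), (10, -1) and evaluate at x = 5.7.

Lagrange interpolation formula:
P(x) = Σ yᵢ × Lᵢ(x)
where Lᵢ(x) = Π_{j≠i} (x - xⱼ)/(xᵢ - xⱼ)

L_0(5.7) = (5.7 - 4)/(1 - 4) × (5.7 - 7)/(1 - 7) × (5.7 - 10)/(1 - 10) = -0.058660
L_1(5.7) = (5.7 - 1)/(4 - 1) × (5.7 - 7)/(4 - 7) × (5.7 - 10)/(4 - 10) = 0.486537
L_2(5.7) = (5.7 - 1)/(7 - 1) × (5.7 - 4)/(7 - 4) × (5.7 - 10)/(7 - 10) = 0.636241
L_3(5.7) = (5.7 - 1)/(10 - 1) × (5.7 - 4)/(10 - 4) × (5.7 - 7)/(10 - 7) = -0.064117

P(5.7) = 20×L_0(5.7) + (-12)×L_1(5.7) + (-1)×L_2(5.7) + (-1)×L_3(5.7)
P(5.7) = -7.583778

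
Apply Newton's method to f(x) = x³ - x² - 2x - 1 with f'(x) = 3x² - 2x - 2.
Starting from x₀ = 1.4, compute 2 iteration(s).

f(x) = x³ - x² - 2x - 1
f'(x) = 3x² - 2x - 2
x₀ = 1.4

Newton-Raphson formula: x_{n+1} = x_n - f(x_n)/f'(x_n)

Iteration 1:
  f(1.400000) = -3.016000
  f'(1.400000) = 1.080000
  x_1 = 1.400000 - (-3.016000)/1.080000 = 4.192593
Iteration 2:
  f(4.192593) = 46.733673
  f'(4.192593) = 42.348313
  x_2 = 4.192593 - 46.733673/42.348313 = 3.089038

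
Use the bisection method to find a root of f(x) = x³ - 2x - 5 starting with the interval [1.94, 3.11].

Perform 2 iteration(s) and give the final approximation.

f(x) = x³ - 2x - 5
Initial interval: [1.94, 3.11]

Iteration 1:
  c_1 = (1.940000 + 3.110000)/2 = 2.525000
  f(c_1) = f(2.525000) = 6.048453
  f(a) × f(c) < 0, new interval: [1.940000, 2.525000]
Iteration 2:
  c_2 = (1.940000 + 2.525000)/2 = 2.232500
  f(c_2) = f(2.232500) = 1.661906
  f(a) × f(c) < 0, new interval: [1.940000, 2.232500]

After 2 iteration(s), the approximation is c_2 = 2.232500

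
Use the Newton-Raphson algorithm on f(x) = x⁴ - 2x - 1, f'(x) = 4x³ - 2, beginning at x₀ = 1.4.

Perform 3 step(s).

f(x) = x⁴ - 2x - 1
f'(x) = 4x³ - 2
x₀ = 1.4

Newton-Raphson formula: x_{n+1} = x_n - f(x_n)/f'(x_n)

Iteration 1:
  f(1.400000) = 0.041600
  f'(1.400000) = 8.976000
  x_1 = 1.400000 - 0.041600/8.976000 = 1.395365
Iteration 2:
  f(1.395365) = 0.000252
  f'(1.395365) = 8.867355
  x_2 = 1.395365 - 0.000252/8.867355 = 1.395337
Iteration 3:
  f(1.395337) = 0.000000
  f'(1.395337) = 8.866691
  x_3 = 1.395337 - 0.000000/8.866691 = 1.395337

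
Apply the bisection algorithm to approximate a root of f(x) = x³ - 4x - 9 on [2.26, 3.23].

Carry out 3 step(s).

f(x) = x³ - 4x - 9
Initial interval: [2.26, 3.23]

Iteration 1:
  c_1 = (2.260000 + 3.230000)/2 = 2.745000
  f(c_1) = f(2.745000) = 0.703644
  f(a) × f(c) < 0, new interval: [2.260000, 2.745000]
Iteration 2:
  c_2 = (2.260000 + 2.745000)/2 = 2.502500
  f(c_2) = f(2.502500) = -3.338078
  f(a) × f(c) ≥ 0, new interval: [2.502500, 2.745000]
Iteration 3:
  c_3 = (2.502500 + 2.745000)/2 = 2.623750
  f(c_3) = f(2.623750) = -1.432937
  f(a) × f(c) ≥ 0, new interval: [2.623750, 2.745000]

After 3 iteration(s), the approximation is c_3 = 2.623750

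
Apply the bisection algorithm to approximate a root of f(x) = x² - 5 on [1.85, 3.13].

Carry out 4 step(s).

f(x) = x² - 5
Initial interval: [1.85, 3.13]

Iteration 1:
  c_1 = (1.850000 + 3.130000)/2 = 2.490000
  f(c_1) = f(2.490000) = 1.200100
  f(a) × f(c) < 0, new interval: [1.850000, 2.490000]
Iteration 2:
  c_2 = (1.850000 + 2.490000)/2 = 2.170000
  f(c_2) = f(2.170000) = -0.291100
  f(a) × f(c) ≥ 0, new interval: [2.170000, 2.490000]
Iteration 3:
  c_3 = (2.170000 + 2.490000)/2 = 2.330000
  f(c_3) = f(2.330000) = 0.428900
  f(a) × f(c) < 0, new interval: [2.170000, 2.330000]
Iteration 4:
  c_4 = (2.170000 + 2.330000)/2 = 2.250000
  f(c_4) = f(2.250000) = 0.062500
  f(a) × f(c) < 0, new interval: [2.170000, 2.250000]

After 4 iteration(s), the approximation is c_4 = 2.250000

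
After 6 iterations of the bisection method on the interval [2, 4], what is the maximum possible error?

Bisection error bound: |error| ≤ (b-a)/2^n
|error| ≤ (4 - 2)/2^6 = 2/2^6
|error| ≤ 0.0312500000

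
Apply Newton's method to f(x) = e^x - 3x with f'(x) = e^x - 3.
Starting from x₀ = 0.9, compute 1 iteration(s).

f(x) = e^x - 3x
f'(x) = e^x - 3
x₀ = 0.9

Newton-Raphson formula: x_{n+1} = x_n - f(x_n)/f'(x_n)

Iteration 1:
  f(0.900000) = -0.240397
  f'(0.900000) = -0.540397
  x_1 = 0.900000 - (-0.240397)/(-0.540397) = 0.455148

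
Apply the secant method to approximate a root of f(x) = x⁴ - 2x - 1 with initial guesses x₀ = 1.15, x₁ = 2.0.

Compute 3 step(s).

f(x) = x⁴ - 2x - 1
x₀ = 1.15, x₁ = 2.0

Secant formula: x_{n+1} = x_n - f(x_n)(x_n - x_{n-1})/(f(x_n) - f(x_{n-1}))

Iteration 1:
  f(1.150000) = -1.550994
  f(2.000000) = 11.000000
  x_2 = 2.000000 - 11.000000×(2.000000 - 1.150000)/(11.000000 - (-1.550994))
       = 1.255039
Iteration 2:
  f(2.000000) = 11.000000
  f(1.255039) = -1.029065
  x_3 = 1.255039 - (-1.029065)×(1.255039 - 2.000000)/(-1.029065 - 11.000000)
       = 1.318769
Iteration 3:
  f(1.255039) = -1.029065
  f(1.318769) = -0.612888
  x_4 = 1.318769 - (-0.612888)×(1.318769 - 1.255039)/(-0.612888 - (-1.029065))
       = 1.412622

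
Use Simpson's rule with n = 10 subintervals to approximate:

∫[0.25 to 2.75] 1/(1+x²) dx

f(x) = 1/(1+x²)
a = 0.25, b = 2.75, n = 10
h = (b - a)/n = 0.250000

Simpson's rule: (h/3)[f(x₀) + 4f(x₁) + 2f(x₂) + ... + f(xₙ)]

x_0 = 0.2500, f(x_0) = 0.941176, coefficient = 1
x_1 = 0.5000, f(x_1) = 0.800000, coefficient = 4
x_2 = 0.7500, f(x_2) = 0.640000, coefficient = 2
x_3 = 1.0000, f(x_3) = 0.500000, coefficient = 4
x_4 = 1.2500, f(x_4) = 0.390244, coefficient = 2
x_5 = 1.5000, f(x_5) = 0.307692, coefficient = 4
x_6 = 1.7500, f(x_6) = 0.246154, coefficient = 2
x_7 = 2.0000, f(x_7) = 0.200000, coefficient = 4
x_8 = 2.2500, f(x_8) = 0.164948, coefficient = 2
x_9 = 2.5000, f(x_9) = 0.137931, coefficient = 4
x_10 = 2.7500, f(x_10) = 0.116788, coefficient = 1

I ≈ (0.250000/3) × 11.723151 = 0.976929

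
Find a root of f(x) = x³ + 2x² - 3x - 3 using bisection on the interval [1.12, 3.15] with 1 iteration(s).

f(x) = x³ + 2x² - 3x - 3
Initial interval: [1.12, 3.15]

Iteration 1:
  c_1 = (1.120000 + 3.150000)/2 = 2.135000
  f(c_1) = f(2.135000) = 9.443260
  f(a) × f(c) < 0, new interval: [1.120000, 2.135000]

After 1 iteration(s), the approximation is c_1 = 2.135000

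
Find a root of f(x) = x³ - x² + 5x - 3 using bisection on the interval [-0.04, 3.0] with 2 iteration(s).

f(x) = x³ - x² + 5x - 3
Initial interval: [-0.04, 3.0]

Iteration 1:
  c_1 = (-0.040000 + 3.000000)/2 = 1.480000
  f(c_1) = f(1.480000) = 5.451392
  f(a) × f(c) < 0, new interval: [-0.040000, 1.480000]
Iteration 2:
  c_2 = (-0.040000 + 1.480000)/2 = 0.720000
  f(c_2) = f(0.720000) = 0.454848
  f(a) × f(c) < 0, new interval: [-0.040000, 0.720000]

After 2 iteration(s), the approximation is c_2 = 0.720000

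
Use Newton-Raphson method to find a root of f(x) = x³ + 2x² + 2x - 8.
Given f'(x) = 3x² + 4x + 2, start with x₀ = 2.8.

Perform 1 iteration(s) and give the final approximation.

f(x) = x³ + 2x² + 2x - 8
f'(x) = 3x² + 4x + 2
x₀ = 2.8

Newton-Raphson formula: x_{n+1} = x_n - f(x_n)/f'(x_n)

Iteration 1:
  f(2.800000) = 35.232000
  f'(2.800000) = 36.720000
  x_1 = 2.800000 - 35.232000/36.720000 = 1.840523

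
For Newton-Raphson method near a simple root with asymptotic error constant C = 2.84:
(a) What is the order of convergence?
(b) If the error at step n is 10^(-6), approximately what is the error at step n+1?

(a) Newton-Raphson has quadratic (order 2) convergence near simple roots.
    This means |e_{n+1}| ≈ C|e_n|².

(b) With |e_n| = 10^(-6) and C = 2.84:
    |e_{n+1}| ≈ 2.84 × (10^(-6))² = 2.84 × 10^(-12)

(a) 2 (quadratic); (b) |e_{n+1}| ≈ 2.840e-12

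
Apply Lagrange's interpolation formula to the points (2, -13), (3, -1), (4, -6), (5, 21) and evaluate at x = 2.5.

Lagrange interpolation formula:
P(x) = Σ yᵢ × Lᵢ(x)
where Lᵢ(x) = Π_{j≠i} (x - xⱼ)/(xᵢ - xⱼ)

L_0(2.5) = (2.5 - 3)/(2 - 3) × (2.5 - 4)/(2 - 4) × (2.5 - 5)/(2 - 5) = 0.312500
L_1(2.5) = (2.5 - 2)/(3 - 2) × (2.5 - 4)/(3 - 4) × (2.5 - 5)/(3 - 5) = 0.937500
L_2(2.5) = (2.5 - 2)/(4 - 2) × (2.5 - 3)/(4 - 3) × (2.5 - 5)/(4 - 5) = -0.312500
L_3(2.5) = (2.5 - 2)/(5 - 2) × (2.5 - 3)/(5 - 3) × (2.5 - 4)/(5 - 4) = 0.062500

P(2.5) = (-13)×L_0(2.5) + (-1)×L_1(2.5) + (-6)×L_2(2.5) + 21×L_3(2.5)
P(2.5) = -1.812500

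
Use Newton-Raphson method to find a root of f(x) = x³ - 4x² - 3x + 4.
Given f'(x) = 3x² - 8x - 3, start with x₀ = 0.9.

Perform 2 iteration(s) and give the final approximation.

f(x) = x³ - 4x² - 3x + 4
f'(x) = 3x² - 8x - 3
x₀ = 0.9

Newton-Raphson formula: x_{n+1} = x_n - f(x_n)/f'(x_n)

Iteration 1:
  f(0.900000) = -1.211000
  f'(0.900000) = -7.770000
  x_1 = 0.900000 - (-1.211000)/(-7.770000) = 0.744144
Iteration 2:
  f(0.744144) = -0.035364
  f'(0.744144) = -7.291902
  x_2 = 0.744144 - (-0.035364)/(-7.291902) = 0.739294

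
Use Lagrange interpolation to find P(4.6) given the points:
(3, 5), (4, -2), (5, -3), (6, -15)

Lagrange interpolation formula:
P(x) = Σ yᵢ × Lᵢ(x)
where Lᵢ(x) = Π_{j≠i} (x - xⱼ)/(xᵢ - xⱼ)

L_0(4.6) = (4.6 - 4)/(3 - 4) × (4.6 - 5)/(3 - 5) × (4.6 - 6)/(3 - 6) = -0.056000
L_1(4.6) = (4.6 - 3)/(4 - 3) × (4.6 - 5)/(4 - 5) × (4.6 - 6)/(4 - 6) = 0.448000
L_2(4.6) = (4.6 - 3)/(5 - 3) × (4.6 - 4)/(5 - 4) × (4.6 - 6)/(5 - 6) = 0.672000
L_3(4.6) = (4.6 - 3)/(6 - 3) × (4.6 - 4)/(6 - 4) × (4.6 - 5)/(6 - 5) = -0.064000

P(4.6) = 5×L_0(4.6) + (-2)×L_1(4.6) + (-3)×L_2(4.6) + (-15)×L_3(4.6)
P(4.6) = -2.232000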